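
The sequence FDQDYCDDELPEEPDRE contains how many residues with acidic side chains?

9

Aspartate (D) and glutamate (E) have carboxylic-acid side chains and are the acidic amino acids.
Matching residues: D2, D4, D7, D8, E9, E12, E13, D15, E17.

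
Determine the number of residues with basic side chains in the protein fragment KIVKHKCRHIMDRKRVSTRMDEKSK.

12

Lysine (K), arginine (R), and histidine (H) have basic, nitrogen-containing side chains.
Matching residues: K1, K4, H5, K6, R8, H9, R13, K14, R15, R19, K23, K25.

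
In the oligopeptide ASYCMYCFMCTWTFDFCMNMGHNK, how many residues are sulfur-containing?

8

Cysteine (C, thiol) and methionine (M, thioether) are the two sulfur-containing amino acids.
Matching residues: C4, M5, C7, M9, C10, C17, M18, M20.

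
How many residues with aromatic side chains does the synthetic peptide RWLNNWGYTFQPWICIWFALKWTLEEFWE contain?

10

F, W, and Y each carry an aromatic ring on the side chain.
Matching residues: W2, W6, Y8, F10, W13, W17, F18, W22, F27, W28.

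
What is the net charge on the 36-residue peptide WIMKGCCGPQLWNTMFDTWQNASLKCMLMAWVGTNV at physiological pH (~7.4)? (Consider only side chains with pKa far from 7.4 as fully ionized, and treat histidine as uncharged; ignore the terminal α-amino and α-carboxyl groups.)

Near pH 7.4, K and R contribute +1 each, D and E contribute −1 each, and every other side chain (His included, as stated) is uncharged.
Positive (K, R): K4, K25 → +2.
Negative (D, E): D17 → −1.
Net charge = (+2) + (−1) = +1.

+1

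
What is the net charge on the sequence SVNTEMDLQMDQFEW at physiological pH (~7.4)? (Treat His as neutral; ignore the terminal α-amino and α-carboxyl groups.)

-4

At pH ~7.4 the Lys and Arg side chains are protonated (+1), the Asp and Glu side chains are deprotonated (−1), and with His taken as neutral all other side chains carry no charge.
Positive (K, R): none → +0.
Negative (D, E): E5, D7, D11, E14 → −4.
Net charge = (+0) + (−4) = −4.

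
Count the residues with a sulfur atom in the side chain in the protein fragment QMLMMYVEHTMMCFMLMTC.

Cysteine (C, thiol) and methionine (M, thioether) are the two sulfur-containing amino acids.
Matching residues: M2, M4, M5, M11, M12, C13, M15, M17, C19.

9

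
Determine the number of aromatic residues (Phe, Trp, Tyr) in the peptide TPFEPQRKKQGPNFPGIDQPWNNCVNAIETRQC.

3

Matching residues: F3, F14, W21.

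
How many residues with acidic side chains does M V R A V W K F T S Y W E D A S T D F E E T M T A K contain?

The acidic residues are Asp (D) and Glu (E), whose side chains end in a carboxylate group.
Matching residues: E13, D14, D18, E20, E21.

5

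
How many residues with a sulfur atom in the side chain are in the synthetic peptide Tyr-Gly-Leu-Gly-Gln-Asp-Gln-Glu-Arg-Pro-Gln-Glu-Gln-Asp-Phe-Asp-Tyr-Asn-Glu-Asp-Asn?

Cysteine (C, thiol) and methionine (M, thioether) are the two sulfur-containing amino acids.
None of the 21 residues belong to this group.

0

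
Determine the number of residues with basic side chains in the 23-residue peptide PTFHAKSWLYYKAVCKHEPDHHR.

The basic amino acids are Lys (K), Arg (R), and His (H).
Matching residues: H4, K6, K12, K16, H17, H21, H22, R23.

8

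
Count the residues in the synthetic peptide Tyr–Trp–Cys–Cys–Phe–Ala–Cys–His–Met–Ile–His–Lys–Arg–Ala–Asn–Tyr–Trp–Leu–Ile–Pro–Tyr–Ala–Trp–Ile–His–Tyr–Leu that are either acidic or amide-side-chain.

1

Acidic: D, E. Amide-side-chain: N, Q.
Acidic residues here: none (0).
Amide-side-chain residues here: Asn15 (1).
The two groups share no amino acid, so total = 0 + 1 = 1.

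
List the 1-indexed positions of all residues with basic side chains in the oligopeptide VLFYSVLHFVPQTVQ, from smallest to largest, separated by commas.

8

K, R, and H are the three residues with basic side chains (ε-amine, guanidinium, and imidazole respectively).
Matching residues: H8.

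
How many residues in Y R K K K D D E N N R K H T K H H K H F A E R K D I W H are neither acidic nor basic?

8

Acidic: D, E. Basic: K, R, H. All other residues are neither.
Matching residues: Y1, N9, N10, T14, F20, A21, I26, W27.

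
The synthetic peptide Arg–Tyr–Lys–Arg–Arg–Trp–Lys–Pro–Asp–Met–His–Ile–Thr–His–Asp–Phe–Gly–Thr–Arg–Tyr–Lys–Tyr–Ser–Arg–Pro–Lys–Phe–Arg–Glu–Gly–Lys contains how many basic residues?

13

Lysine (K), arginine (R), and histidine (H) have basic, nitrogen-containing side chains.
Matching residues: Arg1, Lys3, Arg4, Arg5, Lys7, His11, His14, Arg19, Lys21, Arg24, Lys26, Arg28, Lys31.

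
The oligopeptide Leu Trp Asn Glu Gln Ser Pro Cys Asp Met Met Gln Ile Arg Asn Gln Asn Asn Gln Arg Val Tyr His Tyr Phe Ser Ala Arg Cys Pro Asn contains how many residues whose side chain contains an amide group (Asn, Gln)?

9

Matching residues: Asn3, Gln5, Gln12, Asn15, Gln16, Asn17, Asn18, Gln19, Asn31.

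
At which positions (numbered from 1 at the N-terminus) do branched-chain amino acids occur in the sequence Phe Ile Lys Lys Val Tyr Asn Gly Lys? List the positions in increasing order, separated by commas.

The BCAAs are Val, Leu, and Ile — aliphatic side chains with a branch point.
Matching residues: Ile2, Val5.

2, 5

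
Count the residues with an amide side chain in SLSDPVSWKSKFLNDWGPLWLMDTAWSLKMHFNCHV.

2

The amide-side-chain residues are Asn (N) and Gln (Q).
Matching residues: N14, N33.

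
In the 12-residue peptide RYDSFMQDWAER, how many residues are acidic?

3

The acidic residues are Asp (D) and Glu (E), whose side chains end in a carboxylate group.
Matching residues: D3, D8, E11.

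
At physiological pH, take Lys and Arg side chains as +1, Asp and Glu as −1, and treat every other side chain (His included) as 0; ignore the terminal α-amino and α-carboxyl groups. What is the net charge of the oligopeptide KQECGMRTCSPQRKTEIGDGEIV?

0

Positive (K, R): K1, R7, R13, K14 → +4.
Negative (D, E): E3, E16, D19, E21 → −4.
Net charge = (+4) + (−4) = 0.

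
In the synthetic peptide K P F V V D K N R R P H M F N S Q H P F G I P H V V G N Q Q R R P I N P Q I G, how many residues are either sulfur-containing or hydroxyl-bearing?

2

Sulfur-containing: C, M. Hydroxyl-bearing: S, T, Y.
Sulfur-containing residues here: M13 (1).
Hydroxyl-bearing residues here: S16 (1).
The two groups share no amino acid, so total = 1 + 1 = 2.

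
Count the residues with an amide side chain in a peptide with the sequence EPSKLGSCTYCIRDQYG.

The amide-side-chain residues are Asn (N) and Gln (Q).
Matching residues: Q15.

1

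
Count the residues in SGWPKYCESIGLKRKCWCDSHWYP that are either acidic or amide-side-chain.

2

Acidic: D, E. Amide-side-chain: N, Q.
Acidic residues here: E8, D19 (2).
Amide-side-chain residues here: none (0).
The two groups share no amino acid, so total = 2 + 0 = 2.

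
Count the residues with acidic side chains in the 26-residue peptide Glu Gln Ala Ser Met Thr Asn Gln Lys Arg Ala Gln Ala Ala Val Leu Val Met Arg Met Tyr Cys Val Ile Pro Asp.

The acidic residues are Asp (D) and Glu (E), whose side chains end in a carboxylate group.
Matching residues: Glu1, Asp26.

2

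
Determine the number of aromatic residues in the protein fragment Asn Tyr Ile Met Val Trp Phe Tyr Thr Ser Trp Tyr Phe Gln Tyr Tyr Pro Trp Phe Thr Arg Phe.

12

Phenylalanine (F), tryptophan (W), and tyrosine (Y) have aromatic ring side chains.
Matching residues: Tyr2, Trp6, Phe7, Tyr8, Trp11, Tyr12, Phe13, Tyr15, Tyr16, Trp18, Phe19, Phe22.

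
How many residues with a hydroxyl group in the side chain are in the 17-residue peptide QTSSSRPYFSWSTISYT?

Serine (S), threonine (T), and tyrosine (Y) each carry a hydroxyl group on the side chain.
Matching residues: T2, S3, S4, S5, Y8, S10, S12, T13, S15, Y16, T17.

11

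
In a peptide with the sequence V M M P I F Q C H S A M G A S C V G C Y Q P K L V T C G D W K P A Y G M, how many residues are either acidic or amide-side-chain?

3

Acidic: D, E. Amide-side-chain: N, Q.
Acidic residues here: D29 (1).
Amide-side-chain residues here: Q7, Q21 (2).
The two groups share no amino acid, so total = 1 + 2 = 3.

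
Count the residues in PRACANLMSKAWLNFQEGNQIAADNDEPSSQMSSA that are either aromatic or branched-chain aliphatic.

Aromatic: F, W, Y. Branched-chain aliphatic: I, L, V.
Aromatic residues here: W12, F15 (2).
Branched-chain aliphatic residues here: L7, L13, I21 (3).
The two groups share no amino acid, so total = 2 + 3 = 5.

5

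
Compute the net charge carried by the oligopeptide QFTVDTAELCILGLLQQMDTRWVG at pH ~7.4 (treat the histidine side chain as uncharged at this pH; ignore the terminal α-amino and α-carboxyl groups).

-2

The side chains ionized at physiological pH are Lys/Arg (+1) and Asp/Glu (−1); with His treated as neutral, nothing else contributes.
Positive (K, R): R21 → +1.
Negative (D, E): D5, E8, D19 → −3.
Net charge = (+1) + (−3) = −2.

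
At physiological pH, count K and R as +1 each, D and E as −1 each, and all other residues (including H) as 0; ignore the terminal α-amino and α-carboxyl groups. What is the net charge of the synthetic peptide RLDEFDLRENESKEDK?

Positive (K, R): R1, R8, K13, K16 → +4.
Negative (D, E): D3, E4, D6, E9, E11, E14, D15 → −7.
Net charge = (+4) + (−7) = −3.

-3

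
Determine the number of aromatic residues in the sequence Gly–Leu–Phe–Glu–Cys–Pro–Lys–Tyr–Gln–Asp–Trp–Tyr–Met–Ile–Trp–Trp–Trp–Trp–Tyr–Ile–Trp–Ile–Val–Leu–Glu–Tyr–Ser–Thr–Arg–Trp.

12

F, W, and Y each carry an aromatic ring on the side chain.
Matching residues: Phe3, Tyr8, Trp11, Tyr12, Trp15, Trp16, Trp17, Trp18, Tyr19, Trp21, Tyr26, Trp30.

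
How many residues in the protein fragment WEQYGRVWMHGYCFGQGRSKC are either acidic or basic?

Acidic: D, E. Basic: H, K, R.
Acidic residues here: E2 (1).
Basic residues here: R6, H10, R18, K20 (4).
The two groups share no amino acid, so total = 1 + 4 = 5.

5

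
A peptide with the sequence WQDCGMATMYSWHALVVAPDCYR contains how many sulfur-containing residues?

4

The sulfur-bearing residues are cysteine (–SH) and methionine (–S–CH₃).
Matching residues: C4, M6, M9, C21.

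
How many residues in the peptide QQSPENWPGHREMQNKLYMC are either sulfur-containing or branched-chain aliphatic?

Sulfur-containing: C, M. Branched-chain aliphatic: I, L, V.
Sulfur-containing residues here: M13, M19, C20 (3).
Branched-chain aliphatic residues here: L17 (1).
The two groups share no amino acid, so total = 3 + 1 = 4.

4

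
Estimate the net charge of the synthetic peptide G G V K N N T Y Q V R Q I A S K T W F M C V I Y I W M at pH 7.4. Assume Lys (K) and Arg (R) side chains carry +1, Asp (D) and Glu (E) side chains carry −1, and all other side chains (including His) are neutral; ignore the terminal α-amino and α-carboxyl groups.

+3

Positive (K, R): K4, R11, K16 → +3.
Negative (D, E): none → −0.
Net charge = (+3) + (−0) = +3.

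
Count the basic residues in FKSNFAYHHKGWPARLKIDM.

6

Lysine (K), arginine (R), and histidine (H) have basic, nitrogen-containing side chains.
Matching residues: K2, H8, H9, K10, R15, K17.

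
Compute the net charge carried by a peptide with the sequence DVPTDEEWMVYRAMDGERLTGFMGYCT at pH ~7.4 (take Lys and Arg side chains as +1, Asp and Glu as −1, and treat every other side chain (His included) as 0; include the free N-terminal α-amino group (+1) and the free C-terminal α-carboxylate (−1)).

-4

Positive (K, R): R12, R18 → +2.
Negative (D, E): D1, D5, E6, E7, D15, E17 → −6.
The N-terminus (+1) and C-terminus (−1) cancel.
Net charge = (+2) + (−6) = −4.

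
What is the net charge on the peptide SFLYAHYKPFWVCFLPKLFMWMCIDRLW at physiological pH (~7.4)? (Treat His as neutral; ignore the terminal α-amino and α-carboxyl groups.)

Near pH 7.4, K and R contribute +1 each, D and E contribute −1 each, and every other side chain (His included, as stated) is uncharged.
Positive (K, R): K8, K17, R26 → +3.
Negative (D, E): D25 → −1.
Net charge = (+3) + (−1) = +2.

+2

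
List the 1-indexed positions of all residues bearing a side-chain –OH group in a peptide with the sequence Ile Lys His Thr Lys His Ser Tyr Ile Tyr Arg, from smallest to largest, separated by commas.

4, 7, 8, 10

S, T, and Y are the three residues with a side-chain hydroxyl.
Matching residues: Thr4, Ser7, Tyr8, Tyr10.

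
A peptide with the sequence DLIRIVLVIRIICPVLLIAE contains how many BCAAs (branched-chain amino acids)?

13

Valine (V), leucine (L), and isoleucine (I) are the branched-chain amino acids.
Matching residues: L2, I3, I5, V6, L7, V8, I9, I11, I12, V15, L16, L17, I18.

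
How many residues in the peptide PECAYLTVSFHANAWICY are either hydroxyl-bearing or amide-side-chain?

Hydroxyl-bearing: S, T, Y. Amide-side-chain: N, Q.
Hydroxyl-bearing residues here: Y5, T7, S9, Y18 (4).
Amide-side-chain residues here: N13 (1).
The two groups share no amino acid, so total = 4 + 1 = 5.

5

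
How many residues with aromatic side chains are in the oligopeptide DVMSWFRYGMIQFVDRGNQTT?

Phenylalanine (F), tryptophan (W), and tyrosine (Y) have aromatic ring side chains.
Matching residues: W5, F6, Y8, F13.

4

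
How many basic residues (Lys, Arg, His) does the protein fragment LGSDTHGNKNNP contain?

2

Matching residues: H6, K9.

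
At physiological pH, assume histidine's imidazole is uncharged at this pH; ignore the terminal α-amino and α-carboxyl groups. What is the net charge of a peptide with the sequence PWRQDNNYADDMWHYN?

-2

Near pH 7.4, K and R contribute +1 each, D and E contribute −1 each, and every other side chain (His included, as stated) is uncharged.
Positive (K, R): R3 → +1.
Negative (D, E): D5, D10, D11 → −3.
Net charge = (+1) + (−3) = −2.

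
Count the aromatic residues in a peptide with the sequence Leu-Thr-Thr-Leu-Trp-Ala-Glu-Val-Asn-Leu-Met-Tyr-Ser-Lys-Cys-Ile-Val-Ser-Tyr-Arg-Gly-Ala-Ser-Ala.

The aromatic amino acids are Phe (F, benzyl), Trp (W, indole), and Tyr (Y, phenol).
Matching residues: Trp5, Tyr12, Tyr19.

3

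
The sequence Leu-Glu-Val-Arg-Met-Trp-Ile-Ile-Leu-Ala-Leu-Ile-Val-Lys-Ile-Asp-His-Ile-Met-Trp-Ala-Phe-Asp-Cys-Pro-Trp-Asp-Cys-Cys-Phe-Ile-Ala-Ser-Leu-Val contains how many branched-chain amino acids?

The BCAAs are Val, Leu, and Ile — aliphatic side chains with a branch point.
Matching residues: Leu1, Val3, Ile7, Ile8, Leu9, Leu11, Ile12, Val13, Ile15, Ile18, Ile31, Leu34, Val35.

13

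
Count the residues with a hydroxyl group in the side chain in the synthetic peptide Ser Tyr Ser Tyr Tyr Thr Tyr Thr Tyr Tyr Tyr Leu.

11

Serine (S), threonine (T), and tyrosine (Y) each carry a hydroxyl group on the side chain.
Matching residues: Ser1, Tyr2, Ser3, Tyr4, Tyr5, Thr6, Tyr7, Thr8, Tyr9, Tyr10, Tyr11.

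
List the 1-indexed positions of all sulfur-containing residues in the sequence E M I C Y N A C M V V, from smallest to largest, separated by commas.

2, 4, 8, 9

Only Cys (C) and Met (M) have a sulfur atom in the side chain.
Matching residues: M2, C4, C8, M9.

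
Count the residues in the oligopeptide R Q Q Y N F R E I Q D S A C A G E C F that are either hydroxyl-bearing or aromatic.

Hydroxyl-bearing: S, T, Y. Aromatic: F, W, Y.
Hydroxyl-bearing residues here: Y4, S12 (2).
Aromatic residues here: Y4, F6, F19 (3).
Y is in both groups, so the 1 Y residue must not be double-counted.
Total = 2 + 3 − 1 = 4.

4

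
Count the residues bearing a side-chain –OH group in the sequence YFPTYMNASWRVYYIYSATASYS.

12

Serine (S), threonine (T), and tyrosine (Y) each carry a hydroxyl group on the side chain.
Matching residues: Y1, T4, Y5, S9, Y13, Y14, Y16, S17, T19, S21, Y22, S23.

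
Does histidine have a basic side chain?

Lysine (K), arginine (R), and histidine (H) have basic, nitrogen-containing side chains.
Histidine is in this group.

Yes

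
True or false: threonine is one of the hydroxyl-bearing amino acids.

Serine (S), threonine (T), and tyrosine (Y) each carry a hydroxyl group on the side chain.
Threonine is in this group.

True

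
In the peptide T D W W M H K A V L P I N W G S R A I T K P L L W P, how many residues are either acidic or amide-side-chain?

Acidic: D, E. Amide-side-chain: N, Q.
Acidic residues here: D2 (1).
Amide-side-chain residues here: N13 (1).
The two groups share no amino acid, so total = 1 + 1 = 2.

2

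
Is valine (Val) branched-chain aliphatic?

The BCAAs are Val, Leu, and Ile — aliphatic side chains with a branch point.
Valine is in this group.

Yes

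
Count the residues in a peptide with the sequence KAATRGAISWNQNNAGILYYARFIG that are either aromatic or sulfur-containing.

4

Aromatic: F, W, Y. Sulfur-containing: C, M.
Aromatic residues here: W10, Y19, Y20, F23 (4).
Sulfur-containing residues here: none (0).
The two groups share no amino acid, so total = 4 + 0 = 4.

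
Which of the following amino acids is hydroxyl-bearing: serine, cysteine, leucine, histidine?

serine

Serine (S), threonine (T), and tyrosine (Y) each carry a hydroxyl group on the side chain.
Of the listed options, only serine belongs to this group.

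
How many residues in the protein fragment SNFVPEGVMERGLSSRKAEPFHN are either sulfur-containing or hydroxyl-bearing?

4

Sulfur-containing: C, M. Hydroxyl-bearing: S, T, Y.
Sulfur-containing residues here: M9 (1).
Hydroxyl-bearing residues here: S1, S14, S15 (3).
The two groups share no amino acid, so total = 1 + 3 = 4.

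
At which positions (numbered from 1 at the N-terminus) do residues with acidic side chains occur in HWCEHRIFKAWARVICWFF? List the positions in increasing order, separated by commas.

4

The acidic residues are Asp (D) and Glu (E), whose side chains end in a carboxylate group.
Matching residues: E4.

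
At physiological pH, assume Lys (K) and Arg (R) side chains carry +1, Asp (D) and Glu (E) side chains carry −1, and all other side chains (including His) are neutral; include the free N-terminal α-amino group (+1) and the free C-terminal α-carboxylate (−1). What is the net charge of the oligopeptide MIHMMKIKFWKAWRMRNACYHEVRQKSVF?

+6

Positive (K, R): K6, K8, K11, R14, R16, R24, K26 → +7.
Negative (D, E): E22 → −1.
The N-terminus (+1) and C-terminus (−1) cancel.
Net charge = (+7) + (−1) = +6.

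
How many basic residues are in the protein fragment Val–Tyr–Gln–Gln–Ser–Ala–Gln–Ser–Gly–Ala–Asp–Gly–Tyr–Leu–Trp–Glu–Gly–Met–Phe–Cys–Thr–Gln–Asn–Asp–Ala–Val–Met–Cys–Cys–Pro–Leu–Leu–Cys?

0

Lysine (K), arginine (R), and histidine (H) have basic, nitrogen-containing side chains.
None of the 33 residues belong to this group.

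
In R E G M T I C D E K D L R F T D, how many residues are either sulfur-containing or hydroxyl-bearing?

4

Sulfur-containing: C, M. Hydroxyl-bearing: S, T, Y.
Sulfur-containing residues here: M4, C7 (2).
Hydroxyl-bearing residues here: T5, T15 (2).
The two groups share no amino acid, so total = 2 + 2 = 4.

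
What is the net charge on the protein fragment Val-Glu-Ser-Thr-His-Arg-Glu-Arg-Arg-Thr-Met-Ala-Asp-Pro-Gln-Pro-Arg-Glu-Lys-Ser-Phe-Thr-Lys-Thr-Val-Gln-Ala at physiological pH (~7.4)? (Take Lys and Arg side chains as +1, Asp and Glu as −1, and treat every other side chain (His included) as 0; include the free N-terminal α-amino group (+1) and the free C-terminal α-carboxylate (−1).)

Positive (K, R): Arg6, Arg8, Arg9, Arg17, Lys19, Lys23 → +6.
Negative (D, E): Glu2, Glu7, Asp13, Glu18 → −4.
The N-terminus (+1) and C-terminus (−1) cancel.
Net charge = (+6) + (−4) = +2.

+2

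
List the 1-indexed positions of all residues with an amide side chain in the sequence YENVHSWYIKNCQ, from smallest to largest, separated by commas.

Asparagine (N) and glutamine (Q) have uncharged amide side chains.
Matching residues: N3, N11, Q13.

3, 11, 13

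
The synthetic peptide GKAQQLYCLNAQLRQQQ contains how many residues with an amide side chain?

7

Asparagine (N) and glutamine (Q) have uncharged amide side chains.
Matching residues: Q4, Q5, N10, Q12, Q15, Q16, Q17.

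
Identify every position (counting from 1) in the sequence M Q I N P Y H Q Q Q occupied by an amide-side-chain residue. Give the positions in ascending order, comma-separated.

2, 4, 8, 9, 10

Only N (asparagine) and Q (glutamine) carry a side-chain carboxamide.
Matching residues: Q2, N4, Q8, Q9, Q10.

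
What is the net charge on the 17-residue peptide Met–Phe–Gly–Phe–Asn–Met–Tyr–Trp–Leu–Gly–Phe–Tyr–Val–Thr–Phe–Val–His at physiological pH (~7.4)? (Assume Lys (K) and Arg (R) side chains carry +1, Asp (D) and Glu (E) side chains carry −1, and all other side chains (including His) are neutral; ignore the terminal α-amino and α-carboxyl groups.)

0

Positive (K, R): none → +0.
Negative (D, E): none → −0.
Net charge = (+0) + (−0) = 0.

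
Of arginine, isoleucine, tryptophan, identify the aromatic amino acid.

tryptophan

The aromatic amino acids are Phe (F, benzyl), Trp (W, indole), and Tyr (Y, phenol).
Of the listed options, only tryptophan belongs to this group.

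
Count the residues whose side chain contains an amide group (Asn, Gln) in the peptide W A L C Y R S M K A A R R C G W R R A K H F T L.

0

None of the 24 residues belong to this group.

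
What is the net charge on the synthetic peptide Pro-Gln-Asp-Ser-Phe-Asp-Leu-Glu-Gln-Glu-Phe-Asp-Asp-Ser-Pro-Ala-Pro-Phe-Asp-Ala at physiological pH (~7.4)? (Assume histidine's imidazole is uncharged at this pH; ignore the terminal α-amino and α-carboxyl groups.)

-7

The side chains ionized at physiological pH are Lys/Arg (+1) and Asp/Glu (−1); with His treated as neutral, nothing else contributes.
Positive (K, R): none → +0.
Negative (D, E): Asp3, Asp6, Glu8, Glu10, Asp12, Asp13, Asp19 → −7.
Net charge = (+0) + (−7) = −7.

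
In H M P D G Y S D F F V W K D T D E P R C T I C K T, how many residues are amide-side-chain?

0

The amide-side-chain residues are Asn (N) and Gln (Q).
None of the 25 residues belong to this group.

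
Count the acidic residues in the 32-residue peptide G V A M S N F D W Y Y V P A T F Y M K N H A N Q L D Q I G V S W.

2

The acidic residues are Asp (D) and Glu (E), whose side chains end in a carboxylate group.
Matching residues: D8, D26.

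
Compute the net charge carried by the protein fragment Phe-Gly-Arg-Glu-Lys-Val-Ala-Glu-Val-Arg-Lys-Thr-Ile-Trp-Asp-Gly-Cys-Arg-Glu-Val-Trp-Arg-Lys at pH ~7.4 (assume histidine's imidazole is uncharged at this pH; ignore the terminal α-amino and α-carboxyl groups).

Near pH 7.4, K and R contribute +1 each, D and E contribute −1 each, and every other side chain (His included, as stated) is uncharged.
Positive (K, R): Arg3, Lys5, Arg10, Lys11, Arg18, Arg22, Lys23 → +7.
Negative (D, E): Glu4, Glu8, Asp15, Glu19 → −4.
Net charge = (+7) + (−4) = +3.

+3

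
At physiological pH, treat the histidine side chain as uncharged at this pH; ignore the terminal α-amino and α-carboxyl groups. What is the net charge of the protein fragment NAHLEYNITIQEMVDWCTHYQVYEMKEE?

At pH ~7.4 the Lys and Arg side chains are protonated (+1), the Asp and Glu side chains are deprotonated (−1), and with His taken as neutral all other side chains carry no charge.
Positive (K, R): K26 → +1.
Negative (D, E): E5, E12, D15, E24, E27, E28 → −6.
Net charge = (+1) + (−6) = −5.

-5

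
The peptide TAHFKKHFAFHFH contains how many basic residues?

K, R, and H are the three residues with basic side chains (ε-amine, guanidinium, and imidazole respectively).
Matching residues: H3, K5, K6, H7, H11, H13.

6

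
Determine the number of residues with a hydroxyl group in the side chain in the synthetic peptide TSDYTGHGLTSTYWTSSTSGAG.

13

The –OH-bearing residues are Ser, Thr (aliphatic alcohols), and Tyr (phenol).
Matching residues: T1, S2, Y4, T5, T10, S11, T12, Y13, T15, S16, S17, T18, S19.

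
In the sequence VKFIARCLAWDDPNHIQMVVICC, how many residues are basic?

Lysine (K), arginine (R), and histidine (H) have basic, nitrogen-containing side chains.
Matching residues: K2, R6, H15.

3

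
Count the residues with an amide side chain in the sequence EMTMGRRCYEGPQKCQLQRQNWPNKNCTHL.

7

Asparagine (N) and glutamine (Q) have uncharged amide side chains.
Matching residues: Q13, Q16, Q18, Q20, N21, N24, N26.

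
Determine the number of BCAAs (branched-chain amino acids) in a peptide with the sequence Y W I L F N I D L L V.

6

V, L, and I make up the branched-chain aliphatic group.
Matching residues: I3, L4, I7, L9, L10, V11.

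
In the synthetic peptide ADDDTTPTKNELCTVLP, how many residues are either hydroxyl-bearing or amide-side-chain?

5

Hydroxyl-bearing: S, T, Y. Amide-side-chain: N, Q.
Hydroxyl-bearing residues here: T5, T6, T8, T14 (4).
Amide-side-chain residues here: N10 (1).
The two groups share no amino acid, so total = 4 + 1 = 5.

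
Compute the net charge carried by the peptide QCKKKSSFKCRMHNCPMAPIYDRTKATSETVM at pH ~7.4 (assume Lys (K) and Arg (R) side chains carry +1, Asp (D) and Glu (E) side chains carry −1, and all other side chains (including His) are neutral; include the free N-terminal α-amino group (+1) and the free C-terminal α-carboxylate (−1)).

Positive (K, R): K3, K4, K5, K9, R11, R23, K25 → +7.
Negative (D, E): D22, E29 → −2.
The N-terminus (+1) and C-terminus (−1) cancel.
Net charge = (+7) + (−2) = +5.

+5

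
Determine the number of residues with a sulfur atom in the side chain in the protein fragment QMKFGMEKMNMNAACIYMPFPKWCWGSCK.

8

Cysteine (C, thiol) and methionine (M, thioether) are the two sulfur-containing amino acids.
Matching residues: M2, M6, M9, M11, C15, M18, C24, C28.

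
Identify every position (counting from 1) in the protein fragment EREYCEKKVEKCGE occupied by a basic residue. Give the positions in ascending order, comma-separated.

Lysine (K), arginine (R), and histidine (H) have basic, nitrogen-containing side chains.
Matching residues: R2, K7, K8, K11.

2, 7, 8, 11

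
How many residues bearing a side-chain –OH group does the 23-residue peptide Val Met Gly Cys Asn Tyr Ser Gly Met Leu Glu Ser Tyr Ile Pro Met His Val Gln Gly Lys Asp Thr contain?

5

S, T, and Y are the three residues with a side-chain hydroxyl.
Matching residues: Tyr6, Ser7, Ser12, Tyr13, Thr23.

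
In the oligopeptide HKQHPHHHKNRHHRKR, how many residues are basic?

Lysine (K), arginine (R), and histidine (H) have basic, nitrogen-containing side chains.
Matching residues: H1, K2, H4, H6, H7, H8, K9, R11, H12, H13, R14, K15, R16.

13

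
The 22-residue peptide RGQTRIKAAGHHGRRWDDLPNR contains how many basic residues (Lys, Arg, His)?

Matching residues: R1, R5, K7, H11, H12, R14, R15, R22.

8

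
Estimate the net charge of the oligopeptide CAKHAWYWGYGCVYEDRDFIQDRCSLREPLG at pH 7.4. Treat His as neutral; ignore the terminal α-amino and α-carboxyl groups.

-1

At pH ~7.4 the Lys and Arg side chains are protonated (+1), the Asp and Glu side chains are deprotonated (−1), and with His taken as neutral all other side chains carry no charge.
Positive (K, R): K3, R17, R23, R27 → +4.
Negative (D, E): E15, D16, D18, D22, E28 → −5.
Net charge = (+4) + (−5) = −1.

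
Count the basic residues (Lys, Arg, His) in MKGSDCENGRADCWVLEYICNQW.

Matching residues: K2, R10.

2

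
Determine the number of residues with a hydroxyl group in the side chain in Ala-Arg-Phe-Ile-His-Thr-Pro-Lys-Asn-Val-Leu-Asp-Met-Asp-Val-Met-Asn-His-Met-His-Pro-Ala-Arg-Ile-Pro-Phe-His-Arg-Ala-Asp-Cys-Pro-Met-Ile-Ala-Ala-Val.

Serine (S), threonine (T), and tyrosine (Y) each carry a hydroxyl group on the side chain.
Matching residues: Thr6.

1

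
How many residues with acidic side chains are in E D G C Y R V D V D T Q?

Aspartate (D) and glutamate (E) have carboxylic-acid side chains and are the acidic amino acids.
Matching residues: E1, D2, D8, D10.

4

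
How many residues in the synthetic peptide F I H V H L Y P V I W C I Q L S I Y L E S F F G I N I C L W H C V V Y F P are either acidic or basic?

4

Acidic: D, E. Basic: H, K, R.
Acidic residues here: E20 (1).
Basic residues here: H3, H5, H31 (3).
The two groups share no amino acid, so total = 1 + 3 = 4.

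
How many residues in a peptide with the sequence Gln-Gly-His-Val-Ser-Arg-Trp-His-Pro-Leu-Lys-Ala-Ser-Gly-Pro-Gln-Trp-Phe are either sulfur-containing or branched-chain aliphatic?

Sulfur-containing: C, M. Branched-chain aliphatic: I, L, V.
Sulfur-containing residues here: none (0).
Branched-chain aliphatic residues here: Val4, Leu10 (2).
The two groups share no amino acid, so total = 0 + 2 = 2.

2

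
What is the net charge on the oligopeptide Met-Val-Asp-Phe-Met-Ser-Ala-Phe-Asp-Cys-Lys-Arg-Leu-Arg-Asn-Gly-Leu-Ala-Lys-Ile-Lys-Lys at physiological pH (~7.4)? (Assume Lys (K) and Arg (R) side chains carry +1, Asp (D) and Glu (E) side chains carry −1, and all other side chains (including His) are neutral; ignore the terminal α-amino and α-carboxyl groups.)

+4

Positive (K, R): Lys11, Arg12, Arg14, Lys19, Lys21, Lys22 → +6.
Negative (D, E): Asp3, Asp9 → −2.
Net charge = (+6) + (−2) = +4.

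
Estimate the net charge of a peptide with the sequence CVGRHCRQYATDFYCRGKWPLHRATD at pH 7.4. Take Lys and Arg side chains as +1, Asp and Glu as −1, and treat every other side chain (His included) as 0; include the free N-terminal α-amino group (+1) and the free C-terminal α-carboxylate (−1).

+3

Positive (K, R): R4, R7, R16, K18, R23 → +5.
Negative (D, E): D12, D26 → −2.
The N-terminus (+1) and C-terminus (−1) cancel.
Net charge = (+5) + (−2) = +3.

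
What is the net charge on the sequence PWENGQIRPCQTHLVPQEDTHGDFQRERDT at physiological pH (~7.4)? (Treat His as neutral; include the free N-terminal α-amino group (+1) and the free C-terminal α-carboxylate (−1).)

Near pH 7.4, K and R contribute +1 each, D and E contribute −1 each, and every other side chain (His included, as stated) is uncharged.
Positive (K, R): R8, R26, R28 → +3.
Negative (D, E): E3, E18, D19, D23, E27, D29 → −6.
The N-terminus (+1) and C-terminus (−1) cancel.
Net charge = (+3) + (−6) = −3.

-3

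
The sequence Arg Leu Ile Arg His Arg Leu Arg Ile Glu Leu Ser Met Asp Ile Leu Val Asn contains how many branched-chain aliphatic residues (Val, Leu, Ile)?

8

Matching residues: Leu2, Ile3, Leu7, Ile9, Leu11, Ile15, Leu16, Val17.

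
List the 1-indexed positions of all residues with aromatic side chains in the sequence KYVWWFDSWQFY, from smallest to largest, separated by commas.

2, 4, 5, 6, 9, 11, 12

F, W, and Y each carry an aromatic ring on the side chain.
Matching residues: Y2, W4, W5, F6, W9, F11, Y12.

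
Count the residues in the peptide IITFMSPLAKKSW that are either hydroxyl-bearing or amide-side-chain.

3

Hydroxyl-bearing: S, T, Y. Amide-side-chain: N, Q.
Hydroxyl-bearing residues here: T3, S6, S12 (3).
Amide-side-chain residues here: none (0).
The two groups share no amino acid, so total = 3 + 0 = 3.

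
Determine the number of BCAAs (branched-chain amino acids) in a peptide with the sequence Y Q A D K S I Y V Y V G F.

V, L, and I make up the branched-chain aliphatic group.
Matching residues: I7, V9, V11.

3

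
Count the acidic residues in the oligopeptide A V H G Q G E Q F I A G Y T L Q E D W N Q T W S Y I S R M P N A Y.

The acidic residues are Asp (D) and Glu (E), whose side chains end in a carboxylate group.
Matching residues: E7, E17, D18.

3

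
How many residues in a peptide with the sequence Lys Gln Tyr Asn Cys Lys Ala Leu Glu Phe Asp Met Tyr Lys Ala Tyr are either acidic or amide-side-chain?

Acidic: D, E. Amide-side-chain: N, Q.
Acidic residues here: Glu9, Asp11 (2).
Amide-side-chain residues here: Gln2, Asn4 (2).
The two groups share no amino acid, so total = 2 + 2 = 4.

4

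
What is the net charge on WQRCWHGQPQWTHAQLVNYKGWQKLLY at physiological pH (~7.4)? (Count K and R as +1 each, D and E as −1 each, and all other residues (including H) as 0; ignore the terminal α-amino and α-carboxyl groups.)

+3

Positive (K, R): R3, K20, K24 → +3.
Negative (D, E): none → −0.
Net charge = (+3) + (−0) = +3.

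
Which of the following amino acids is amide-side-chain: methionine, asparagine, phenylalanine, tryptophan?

Asparagine (N) and glutamine (Q) have uncharged amide side chains.
Of the listed options, only asparagine belongs to this group.

asparagine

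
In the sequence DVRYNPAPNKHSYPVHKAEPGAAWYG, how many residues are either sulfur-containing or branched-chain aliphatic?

2

Sulfur-containing: C, M. Branched-chain aliphatic: I, L, V.
Sulfur-containing residues here: none (0).
Branched-chain aliphatic residues here: V2, V15 (2).
The two groups share no amino acid, so total = 0 + 2 = 2.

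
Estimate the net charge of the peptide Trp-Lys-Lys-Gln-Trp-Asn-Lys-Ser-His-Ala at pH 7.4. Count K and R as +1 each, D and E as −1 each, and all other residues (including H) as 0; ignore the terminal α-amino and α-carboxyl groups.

+3

Positive (K, R): Lys2, Lys3, Lys7 → +3.
Negative (D, E): none → −0.
Net charge = (+3) + (−0) = +3.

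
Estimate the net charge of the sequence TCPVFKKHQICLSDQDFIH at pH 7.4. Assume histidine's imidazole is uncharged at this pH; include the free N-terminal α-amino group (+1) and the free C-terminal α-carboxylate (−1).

0

The side chains ionized at physiological pH are Lys/Arg (+1) and Asp/Glu (−1); with His treated as neutral, nothing else contributes.
Positive (K, R): K6, K7 → +2.
Negative (D, E): D14, D16 → −2.
The N-terminus (+1) and C-terminus (−1) cancel.
Net charge = (+2) + (−2) = 0.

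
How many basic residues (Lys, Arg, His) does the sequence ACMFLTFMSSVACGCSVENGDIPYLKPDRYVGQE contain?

Matching residues: K26, R29.

2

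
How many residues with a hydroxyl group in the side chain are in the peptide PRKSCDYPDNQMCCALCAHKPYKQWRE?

Serine (S), threonine (T), and tyrosine (Y) each carry a hydroxyl group on the side chain.
Matching residues: S4, Y7, Y22.

3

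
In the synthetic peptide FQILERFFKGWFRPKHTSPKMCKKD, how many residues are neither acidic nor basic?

Acidic: D, E. Basic: K, R, H. All other residues are neither.
Matching residues: F1, Q2, I3, L4, F7, F8, G10, W11, F12, P14, T17, S18, P19, M21, C22.

15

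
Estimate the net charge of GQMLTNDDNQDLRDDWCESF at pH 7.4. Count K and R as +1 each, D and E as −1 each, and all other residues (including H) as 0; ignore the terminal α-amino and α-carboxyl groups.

-5

Positive (K, R): R13 → +1.
Negative (D, E): D7, D8, D11, D14, D15, E18 → −6.
Net charge = (+1) + (−6) = −5.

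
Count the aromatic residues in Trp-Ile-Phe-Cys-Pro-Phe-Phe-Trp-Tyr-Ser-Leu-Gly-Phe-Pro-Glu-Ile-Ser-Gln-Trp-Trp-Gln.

9

F, W, and Y each carry an aromatic ring on the side chain.
Matching residues: Trp1, Phe3, Phe6, Phe7, Trp8, Tyr9, Phe13, Trp19, Trp20.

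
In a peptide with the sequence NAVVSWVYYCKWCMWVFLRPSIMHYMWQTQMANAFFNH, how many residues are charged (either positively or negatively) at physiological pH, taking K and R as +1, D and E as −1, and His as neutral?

Charged side chains at pH ~7.4: K, R (positive); D, E (negative).
Matching residues: K11, R19.

2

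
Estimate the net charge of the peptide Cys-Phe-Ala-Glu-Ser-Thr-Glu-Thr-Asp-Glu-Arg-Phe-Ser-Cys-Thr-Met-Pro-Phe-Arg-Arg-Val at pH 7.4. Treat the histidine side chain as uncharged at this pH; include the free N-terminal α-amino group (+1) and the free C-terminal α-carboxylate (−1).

At pH ~7.4 the Lys and Arg side chains are protonated (+1), the Asp and Glu side chains are deprotonated (−1), and with His taken as neutral all other side chains carry no charge.
Positive (K, R): Arg11, Arg19, Arg20 → +3.
Negative (D, E): Glu4, Glu7, Asp9, Glu10 → −4.
The N-terminus (+1) and C-terminus (−1) cancel.
Net charge = (+3) + (−4) = −1.

-1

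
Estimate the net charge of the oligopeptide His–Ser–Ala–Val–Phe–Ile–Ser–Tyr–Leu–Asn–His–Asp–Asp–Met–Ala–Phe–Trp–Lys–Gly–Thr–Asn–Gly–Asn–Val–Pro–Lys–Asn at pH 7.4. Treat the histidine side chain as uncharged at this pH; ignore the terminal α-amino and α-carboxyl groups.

At pH ~7.4 the Lys and Arg side chains are protonated (+1), the Asp and Glu side chains are deprotonated (−1), and with His taken as neutral all other side chains carry no charge.
Positive (K, R): Lys18, Lys26 → +2.
Negative (D, E): Asp12, Asp13 → −2.
Net charge = (+2) + (−2) = 0.

0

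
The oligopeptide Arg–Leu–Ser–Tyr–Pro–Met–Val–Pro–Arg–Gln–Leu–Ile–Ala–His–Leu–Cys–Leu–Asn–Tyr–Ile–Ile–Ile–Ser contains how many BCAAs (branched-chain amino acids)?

9

V, L, and I make up the branched-chain aliphatic group.
Matching residues: Leu2, Val7, Leu11, Ile12, Leu15, Leu17, Ile20, Ile21, Ile22.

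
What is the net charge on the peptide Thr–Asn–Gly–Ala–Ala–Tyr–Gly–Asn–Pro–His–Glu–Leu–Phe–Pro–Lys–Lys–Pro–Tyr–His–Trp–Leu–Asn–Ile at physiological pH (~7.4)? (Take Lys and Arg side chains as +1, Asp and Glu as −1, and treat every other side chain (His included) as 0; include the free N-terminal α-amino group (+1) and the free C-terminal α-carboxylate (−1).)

+1

Positive (K, R): Lys15, Lys16 → +2.
Negative (D, E): Glu11 → −1.
The N-terminus (+1) and C-terminus (−1) cancel.
Net charge = (+2) + (−1) = +1.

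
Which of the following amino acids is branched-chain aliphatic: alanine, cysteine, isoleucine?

isoleucine

The BCAAs are Val, Leu, and Ile — aliphatic side chains with a branch point.
Of the listed options, only isoleucine belongs to this group.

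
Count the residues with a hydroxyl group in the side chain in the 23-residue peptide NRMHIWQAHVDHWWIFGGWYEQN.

1

S, T, and Y are the three residues with a side-chain hydroxyl.
Matching residues: Y20.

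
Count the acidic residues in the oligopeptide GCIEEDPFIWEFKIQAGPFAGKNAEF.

5

The acidic residues are Asp (D) and Glu (E), whose side chains end in a carboxylate group.
Matching residues: E4, E5, D6, E11, E25.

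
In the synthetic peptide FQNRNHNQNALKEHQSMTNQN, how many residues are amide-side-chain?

The amide-side-chain residues are Asn (N) and Gln (Q).
Matching residues: Q2, N3, N5, N7, Q8, N9, Q15, N19, Q20, N21.

10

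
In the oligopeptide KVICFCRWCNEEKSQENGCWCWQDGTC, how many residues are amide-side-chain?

Asparagine (N) and glutamine (Q) have uncharged amide side chains.
Matching residues: N10, Q15, N17, Q23.

4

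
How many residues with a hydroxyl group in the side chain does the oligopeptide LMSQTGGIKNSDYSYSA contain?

7

The –OH-bearing residues are Ser, Thr (aliphatic alcohols), and Tyr (phenol).
Matching residues: S3, T5, S11, Y13, S14, Y15, S16.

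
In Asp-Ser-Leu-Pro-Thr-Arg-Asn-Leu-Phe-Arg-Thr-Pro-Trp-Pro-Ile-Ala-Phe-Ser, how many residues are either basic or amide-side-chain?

3

Basic: H, K, R. Amide-side-chain: N, Q.
Basic residues here: Arg6, Arg10 (2).
Amide-side-chain residues here: Asn7 (1).
The two groups share no amino acid, so total = 2 + 1 = 3.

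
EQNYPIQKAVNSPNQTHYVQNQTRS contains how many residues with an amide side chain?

9

The amide-side-chain residues are Asn (N) and Gln (Q).
Matching residues: Q2, N3, Q7, N11, N14, Q15, Q20, N21, Q22.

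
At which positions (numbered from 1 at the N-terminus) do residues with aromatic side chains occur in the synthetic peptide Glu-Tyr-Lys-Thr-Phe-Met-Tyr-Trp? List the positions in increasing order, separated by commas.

The aromatic amino acids are Phe (F, benzyl), Trp (W, indole), and Tyr (Y, phenol).
Matching residues: Tyr2, Phe5, Tyr7, Trp8.

2, 5, 7, 8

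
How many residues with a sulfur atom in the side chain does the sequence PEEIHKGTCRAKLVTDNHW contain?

1

Cysteine (C, thiol) and methionine (M, thioether) are the two sulfur-containing amino acids.
Matching residues: C9.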